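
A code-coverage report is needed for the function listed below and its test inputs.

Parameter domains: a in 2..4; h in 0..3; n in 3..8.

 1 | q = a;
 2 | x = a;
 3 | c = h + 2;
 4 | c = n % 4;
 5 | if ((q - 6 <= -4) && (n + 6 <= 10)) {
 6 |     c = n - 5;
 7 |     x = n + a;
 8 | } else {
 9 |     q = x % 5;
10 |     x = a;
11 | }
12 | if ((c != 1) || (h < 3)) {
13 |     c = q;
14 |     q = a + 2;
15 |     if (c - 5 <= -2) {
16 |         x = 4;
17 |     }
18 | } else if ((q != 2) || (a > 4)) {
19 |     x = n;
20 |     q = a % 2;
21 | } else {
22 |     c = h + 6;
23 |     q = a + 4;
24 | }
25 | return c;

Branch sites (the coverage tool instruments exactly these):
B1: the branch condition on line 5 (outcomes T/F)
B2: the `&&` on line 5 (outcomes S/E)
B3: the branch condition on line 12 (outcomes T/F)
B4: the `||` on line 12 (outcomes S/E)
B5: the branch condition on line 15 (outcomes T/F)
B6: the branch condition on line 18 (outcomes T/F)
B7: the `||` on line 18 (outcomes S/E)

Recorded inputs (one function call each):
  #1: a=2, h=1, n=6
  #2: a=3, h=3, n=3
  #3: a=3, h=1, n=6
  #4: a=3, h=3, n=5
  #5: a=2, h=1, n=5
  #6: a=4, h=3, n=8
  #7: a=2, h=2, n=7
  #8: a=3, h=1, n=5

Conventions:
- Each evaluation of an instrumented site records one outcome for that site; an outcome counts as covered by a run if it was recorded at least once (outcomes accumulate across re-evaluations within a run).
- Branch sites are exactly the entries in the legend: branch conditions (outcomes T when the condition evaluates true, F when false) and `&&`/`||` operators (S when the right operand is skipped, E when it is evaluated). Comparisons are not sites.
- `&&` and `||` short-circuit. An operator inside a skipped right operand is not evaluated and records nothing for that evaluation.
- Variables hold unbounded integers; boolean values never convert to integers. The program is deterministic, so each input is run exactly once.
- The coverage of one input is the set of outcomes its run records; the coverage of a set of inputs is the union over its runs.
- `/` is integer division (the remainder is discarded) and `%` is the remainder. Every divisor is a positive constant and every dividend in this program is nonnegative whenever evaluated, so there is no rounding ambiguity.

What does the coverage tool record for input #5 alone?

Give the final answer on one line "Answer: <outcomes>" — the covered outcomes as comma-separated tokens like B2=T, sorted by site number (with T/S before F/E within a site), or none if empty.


Simulating input #5 (a=2, h=1, n=5) step by step:
  B2->E, B1->F, B4->E, B3->T, B5->T
as a set, this run covers: B1=F, B2=E, B3=T, B4=E, B5=T
Answer: B1=F, B2=E, B3=T, B4=E, B5=T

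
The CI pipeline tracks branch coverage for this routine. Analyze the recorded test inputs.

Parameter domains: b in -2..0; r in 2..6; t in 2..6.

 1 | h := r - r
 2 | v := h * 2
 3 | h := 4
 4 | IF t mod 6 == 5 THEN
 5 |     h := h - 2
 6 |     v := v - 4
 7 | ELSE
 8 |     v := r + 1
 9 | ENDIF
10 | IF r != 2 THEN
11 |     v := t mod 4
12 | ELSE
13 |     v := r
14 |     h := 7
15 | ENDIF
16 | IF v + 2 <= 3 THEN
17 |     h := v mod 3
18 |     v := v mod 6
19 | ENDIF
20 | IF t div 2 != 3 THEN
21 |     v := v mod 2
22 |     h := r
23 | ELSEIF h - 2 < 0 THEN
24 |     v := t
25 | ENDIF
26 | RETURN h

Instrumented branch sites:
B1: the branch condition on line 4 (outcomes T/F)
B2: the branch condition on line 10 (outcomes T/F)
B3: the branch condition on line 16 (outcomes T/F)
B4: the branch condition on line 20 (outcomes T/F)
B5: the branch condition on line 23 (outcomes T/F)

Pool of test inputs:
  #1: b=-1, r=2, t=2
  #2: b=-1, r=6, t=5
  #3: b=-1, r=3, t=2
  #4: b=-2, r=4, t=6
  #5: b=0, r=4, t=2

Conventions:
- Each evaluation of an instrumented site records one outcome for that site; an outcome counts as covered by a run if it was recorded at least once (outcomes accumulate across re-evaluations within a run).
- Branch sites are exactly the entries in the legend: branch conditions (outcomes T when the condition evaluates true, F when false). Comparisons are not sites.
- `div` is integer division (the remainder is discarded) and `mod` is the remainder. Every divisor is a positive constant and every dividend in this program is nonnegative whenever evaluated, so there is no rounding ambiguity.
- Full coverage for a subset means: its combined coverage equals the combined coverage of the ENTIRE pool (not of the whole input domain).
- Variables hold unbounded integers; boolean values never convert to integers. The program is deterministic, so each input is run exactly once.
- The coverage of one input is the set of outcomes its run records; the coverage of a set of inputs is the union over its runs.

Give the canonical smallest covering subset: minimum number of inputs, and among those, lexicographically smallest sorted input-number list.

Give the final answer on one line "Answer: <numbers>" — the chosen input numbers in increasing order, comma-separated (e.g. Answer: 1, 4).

input #1, b=-1, r=2, t=2: events B1->F, B2->F, B3->F, B4->T; outcomes B1=F, B2=F, B3=F, B4=T
input #2, b=-1, r=6, t=5: events B1->T, B2->T, B3->T, B4->T; outcomes B1=T, B2=T, B3=T, B4=T
input #3, b=-1, r=3, t=2: events B1->F, B2->T, B3->F, B4->T; outcomes B1=F, B2=T, B3=F, B4=T
input #4, b=-2, r=4, t=6: events B1->F, B2->T, B3->F, B4->F, B5->F; outcomes B1=F, B2=T, B3=F, B4=F, B5=F
input #5, b=0, r=4, t=2: events B1->F, B2->T, B3->F, B4->T; outcomes B1=F, B2=T, B3=F, B4=T
pool-wide coverage (9 outcomes): B1=T, B1=F, B2=T, B2=F, B3=T, B3=F, B4=T, B4=F, B5=F
every size-1 subset falls short of the 9 outcomes (best: 5/9)
every size-2 subset falls short of the 9 outcomes (best: 8/9)
at size 3, {1, 2, 4} reaches all 9 outcomes; every lexicographically earlier size-3 subset fails

Answer: 1, 2, 4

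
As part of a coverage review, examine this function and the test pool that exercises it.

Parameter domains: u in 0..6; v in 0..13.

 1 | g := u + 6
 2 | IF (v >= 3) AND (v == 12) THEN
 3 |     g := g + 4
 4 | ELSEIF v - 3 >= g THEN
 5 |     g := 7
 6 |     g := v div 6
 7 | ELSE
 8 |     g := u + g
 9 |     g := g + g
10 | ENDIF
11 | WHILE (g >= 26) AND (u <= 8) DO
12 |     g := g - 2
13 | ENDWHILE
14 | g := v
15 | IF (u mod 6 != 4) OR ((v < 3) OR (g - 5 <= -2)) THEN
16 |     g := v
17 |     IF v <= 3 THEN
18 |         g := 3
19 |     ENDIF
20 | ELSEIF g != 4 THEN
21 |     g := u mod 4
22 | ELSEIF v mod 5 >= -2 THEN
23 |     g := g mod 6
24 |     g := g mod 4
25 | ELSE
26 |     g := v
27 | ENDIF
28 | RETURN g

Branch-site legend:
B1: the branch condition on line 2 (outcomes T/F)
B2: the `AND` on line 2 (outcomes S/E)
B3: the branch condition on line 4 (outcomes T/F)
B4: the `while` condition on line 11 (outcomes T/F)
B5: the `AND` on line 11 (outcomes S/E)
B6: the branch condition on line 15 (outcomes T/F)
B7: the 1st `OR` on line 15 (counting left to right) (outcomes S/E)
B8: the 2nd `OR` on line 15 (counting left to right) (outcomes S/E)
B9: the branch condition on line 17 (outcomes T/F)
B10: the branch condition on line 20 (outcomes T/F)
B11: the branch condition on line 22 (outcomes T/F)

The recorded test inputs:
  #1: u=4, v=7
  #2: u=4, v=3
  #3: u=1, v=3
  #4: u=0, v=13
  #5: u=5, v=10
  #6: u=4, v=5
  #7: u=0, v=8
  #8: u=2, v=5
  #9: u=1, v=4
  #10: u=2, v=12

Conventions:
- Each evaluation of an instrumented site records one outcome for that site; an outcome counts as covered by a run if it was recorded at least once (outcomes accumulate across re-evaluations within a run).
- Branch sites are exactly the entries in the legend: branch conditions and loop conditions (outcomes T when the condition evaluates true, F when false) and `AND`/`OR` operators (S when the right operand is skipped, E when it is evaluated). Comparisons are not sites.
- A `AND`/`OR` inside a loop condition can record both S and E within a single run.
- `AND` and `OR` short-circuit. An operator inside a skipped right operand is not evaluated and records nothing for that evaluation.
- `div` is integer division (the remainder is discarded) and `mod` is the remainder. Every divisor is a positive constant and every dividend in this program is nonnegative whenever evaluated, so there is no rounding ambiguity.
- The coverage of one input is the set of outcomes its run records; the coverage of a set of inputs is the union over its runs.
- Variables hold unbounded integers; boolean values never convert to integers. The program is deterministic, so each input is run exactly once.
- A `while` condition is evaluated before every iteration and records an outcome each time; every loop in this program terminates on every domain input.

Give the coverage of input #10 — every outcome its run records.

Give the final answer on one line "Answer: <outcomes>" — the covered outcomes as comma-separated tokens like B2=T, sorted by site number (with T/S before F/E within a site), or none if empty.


Simulating input #10 (u=2, v=12) step by step:
  B2->E, B1->T, B5->S, B4->F, B7->S, B6->T, B9->F
deduplicating events, the covered set is: B1=T, B2=E, B4=F, B5=S, B6=T, B7=S, B9=F
Answer: B1=T, B2=E, B4=F, B5=S, B6=T, B7=S, B9=F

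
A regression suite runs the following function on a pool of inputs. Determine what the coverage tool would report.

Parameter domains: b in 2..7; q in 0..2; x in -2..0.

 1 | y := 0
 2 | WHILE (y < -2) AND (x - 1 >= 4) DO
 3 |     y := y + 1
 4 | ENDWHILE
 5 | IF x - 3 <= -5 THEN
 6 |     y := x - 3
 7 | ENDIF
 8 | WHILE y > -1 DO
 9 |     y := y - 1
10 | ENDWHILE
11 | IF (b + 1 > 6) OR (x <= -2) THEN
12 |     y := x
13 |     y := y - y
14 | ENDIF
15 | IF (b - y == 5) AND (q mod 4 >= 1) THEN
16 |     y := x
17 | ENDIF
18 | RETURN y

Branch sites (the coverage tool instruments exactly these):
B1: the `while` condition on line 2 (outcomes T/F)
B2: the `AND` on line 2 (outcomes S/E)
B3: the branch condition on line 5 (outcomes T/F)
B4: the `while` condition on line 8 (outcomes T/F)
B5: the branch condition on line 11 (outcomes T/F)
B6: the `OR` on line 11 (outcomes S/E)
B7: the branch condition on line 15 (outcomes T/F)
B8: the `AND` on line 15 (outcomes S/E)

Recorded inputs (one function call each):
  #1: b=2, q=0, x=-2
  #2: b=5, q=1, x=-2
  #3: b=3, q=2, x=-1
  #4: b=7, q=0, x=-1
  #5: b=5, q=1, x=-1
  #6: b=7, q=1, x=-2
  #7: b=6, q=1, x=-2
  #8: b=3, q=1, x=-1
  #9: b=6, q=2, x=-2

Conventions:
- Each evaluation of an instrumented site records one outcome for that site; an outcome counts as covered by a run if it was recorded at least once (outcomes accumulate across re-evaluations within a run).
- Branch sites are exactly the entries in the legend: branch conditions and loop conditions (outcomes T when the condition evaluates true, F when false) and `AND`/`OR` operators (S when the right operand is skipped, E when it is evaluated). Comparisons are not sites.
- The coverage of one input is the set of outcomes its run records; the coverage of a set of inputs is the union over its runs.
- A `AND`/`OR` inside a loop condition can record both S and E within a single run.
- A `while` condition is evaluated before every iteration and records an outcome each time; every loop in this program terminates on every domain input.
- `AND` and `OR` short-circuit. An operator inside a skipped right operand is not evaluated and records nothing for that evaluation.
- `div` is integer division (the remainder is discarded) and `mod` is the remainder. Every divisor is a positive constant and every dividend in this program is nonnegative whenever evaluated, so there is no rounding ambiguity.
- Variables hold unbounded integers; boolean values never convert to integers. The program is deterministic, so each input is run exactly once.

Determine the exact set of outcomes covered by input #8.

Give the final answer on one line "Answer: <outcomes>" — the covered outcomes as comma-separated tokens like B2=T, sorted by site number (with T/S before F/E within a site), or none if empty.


Tracing the run of input #8 (b=3, q=1, x=-1):
  B2->S, B1->F, B3->F, B4->T, B4->F, B6->E, B5->F, B8->S, B7->F
distinct outcomes covered: B1=F, B2=S, B3=F, B4=T, B4=F, B5=F, B6=E, B7=F, B8=S
Answer: B1=F, B2=S, B3=F, B4=T, B4=F, B5=F, B6=E, B7=F, B8=S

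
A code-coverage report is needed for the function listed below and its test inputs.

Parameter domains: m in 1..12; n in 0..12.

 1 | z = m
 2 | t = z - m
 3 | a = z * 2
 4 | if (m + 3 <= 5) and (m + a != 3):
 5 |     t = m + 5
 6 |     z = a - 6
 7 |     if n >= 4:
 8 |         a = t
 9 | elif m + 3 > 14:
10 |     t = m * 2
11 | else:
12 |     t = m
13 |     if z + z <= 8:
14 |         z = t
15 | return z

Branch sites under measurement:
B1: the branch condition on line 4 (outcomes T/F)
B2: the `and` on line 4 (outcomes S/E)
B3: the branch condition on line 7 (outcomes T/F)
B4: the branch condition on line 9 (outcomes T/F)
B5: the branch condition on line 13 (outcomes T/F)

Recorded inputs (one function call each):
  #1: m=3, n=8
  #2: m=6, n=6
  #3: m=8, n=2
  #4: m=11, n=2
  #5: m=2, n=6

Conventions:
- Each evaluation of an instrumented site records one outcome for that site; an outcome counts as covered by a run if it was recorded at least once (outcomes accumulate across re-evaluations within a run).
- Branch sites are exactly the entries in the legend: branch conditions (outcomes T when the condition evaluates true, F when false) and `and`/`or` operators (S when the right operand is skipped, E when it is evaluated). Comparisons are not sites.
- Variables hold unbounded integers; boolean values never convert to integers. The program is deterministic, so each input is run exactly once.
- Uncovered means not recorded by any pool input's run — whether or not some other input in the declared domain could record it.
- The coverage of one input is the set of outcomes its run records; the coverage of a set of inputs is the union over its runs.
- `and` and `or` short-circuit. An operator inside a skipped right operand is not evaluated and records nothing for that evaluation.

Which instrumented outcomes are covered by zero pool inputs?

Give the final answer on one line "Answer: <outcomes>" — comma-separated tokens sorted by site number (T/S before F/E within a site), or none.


input #1, m=3, n=8: outcomes B1=F, B2=S, B4=F, B5=T
input #2, m=6, n=6: outcomes B1=F, B2=S, B4=F, B5=F
input #3, m=8, n=2: outcomes B1=F, B2=S, B4=F, B5=F
input #4, m=11, n=2: outcomes B1=F, B2=S, B4=F, B5=F
input #5, m=2, n=6: outcomes B1=T, B2=E, B3=T
union over the pool: B1=T, B1=F, B2=S, B2=E, B3=T, B4=F, B5=T, B5=F
uncovered (2 of 10): B3=F, B4=T
Answer: B3=F, B4=T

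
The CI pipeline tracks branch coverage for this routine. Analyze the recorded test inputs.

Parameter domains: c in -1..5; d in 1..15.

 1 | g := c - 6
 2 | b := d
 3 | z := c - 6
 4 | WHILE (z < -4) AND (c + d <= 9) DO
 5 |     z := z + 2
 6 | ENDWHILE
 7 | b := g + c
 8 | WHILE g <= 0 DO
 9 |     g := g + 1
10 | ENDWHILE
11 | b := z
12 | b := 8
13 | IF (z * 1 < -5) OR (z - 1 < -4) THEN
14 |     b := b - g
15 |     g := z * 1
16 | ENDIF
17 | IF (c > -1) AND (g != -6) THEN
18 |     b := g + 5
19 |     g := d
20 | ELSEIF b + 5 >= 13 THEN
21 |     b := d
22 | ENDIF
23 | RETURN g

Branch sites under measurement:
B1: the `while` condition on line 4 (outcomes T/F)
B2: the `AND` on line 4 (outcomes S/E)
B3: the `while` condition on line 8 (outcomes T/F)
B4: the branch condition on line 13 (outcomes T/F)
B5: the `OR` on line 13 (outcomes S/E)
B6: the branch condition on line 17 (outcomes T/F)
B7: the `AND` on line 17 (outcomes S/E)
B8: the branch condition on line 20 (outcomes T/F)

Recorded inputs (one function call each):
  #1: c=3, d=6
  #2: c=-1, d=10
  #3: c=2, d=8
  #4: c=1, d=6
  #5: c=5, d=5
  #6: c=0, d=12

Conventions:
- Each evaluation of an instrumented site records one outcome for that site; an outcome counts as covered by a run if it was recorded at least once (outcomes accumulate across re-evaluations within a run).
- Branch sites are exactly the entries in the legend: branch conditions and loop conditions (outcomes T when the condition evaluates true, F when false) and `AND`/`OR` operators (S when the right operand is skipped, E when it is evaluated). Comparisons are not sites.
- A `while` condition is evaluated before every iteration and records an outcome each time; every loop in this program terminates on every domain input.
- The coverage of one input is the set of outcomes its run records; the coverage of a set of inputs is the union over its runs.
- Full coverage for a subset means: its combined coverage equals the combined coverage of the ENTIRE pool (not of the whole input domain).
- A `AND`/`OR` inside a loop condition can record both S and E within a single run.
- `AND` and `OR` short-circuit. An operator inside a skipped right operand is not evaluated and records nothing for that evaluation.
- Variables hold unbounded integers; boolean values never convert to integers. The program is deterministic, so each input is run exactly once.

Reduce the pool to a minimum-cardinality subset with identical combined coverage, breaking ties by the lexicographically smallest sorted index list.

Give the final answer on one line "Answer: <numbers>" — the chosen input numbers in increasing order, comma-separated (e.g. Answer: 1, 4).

run #1 (c=3, d=6) runs B2->S, B1->F, B3->T, B3->T, B3->T, B3->T, B3->F, B5->E, B4->F, B7->E, B6->T; records B1=F, B2=S, B3=T, B3=F, B4=F, B5=E, B6=T, B7=E
run #2 (c=-1, d=10) runs B2->E, B1->T, B2->E, B1->T, B2->S, B1->F, B3->T, B3->T, B3->T, B3->T, B3->T, B3->T, B3->T, B3->T, ...; records B1=T, B1=F, B2=S, B2=E, B3=T, B3=F, B4=F, B5=E, B6=F, B7=S, B8=T
run #3 (c=2, d=8) runs B2->S, B1->F, B3->T, B3->T, B3->T, B3->T, B3->T, B3->F, B5->E, B4->T, B7->E, B6->T; records B1=F, B2=S, B3=T, B3=F, B4=T, B5=E, B6=T, B7=E
run #4 (c=1, d=6) runs B2->E, B1->T, B2->S, B1->F, B3->T, B3->T, B3->T, B3->T, B3->T, B3->T, B3->F, B5->E, B4->F, B7->E, ...; records B1=T, B1=F, B2=S, B2=E, B3=T, B3=F, B4=F, B5=E, B6=T, B7=E
run #5 (c=5, d=5) runs B2->S, B1->F, B3->T, B3->T, B3->F, B5->E, B4->F, B7->E, B6->T; records B1=F, B2=S, B3=T, B3=F, B4=F, B5=E, B6=T, B7=E
run #6 (c=0, d=12) runs B2->E, B1->F, B3->T, B3->T, B3->T, B3->T, B3->T, B3->T, B3->T, B3->F, B5->S, B4->T, B7->E, B6->F, ...; records B1=F, B2=E, B3=T, B3=F, B4=T, B5=S, B6=F, B7=E, B8=F
the full pool covers 16 outcomes: B1=T, B1=F, B2=S, B2=E, B3=T, B3=F, B4=T, B4=F, B5=S, B5=E, B6=T, B6=F, B7=S, B7=E, B8=T, B8=F
every size-1 subset falls short of the 16 outcomes (best: 11/16)
every size-2 subset falls short of the 16 outcomes (best: 15/16)
the canonical winner is {1, 2, 6}: size 3, full 16-outcome coverage, earliest index list among size-3 covers

Answer: 1, 2, 6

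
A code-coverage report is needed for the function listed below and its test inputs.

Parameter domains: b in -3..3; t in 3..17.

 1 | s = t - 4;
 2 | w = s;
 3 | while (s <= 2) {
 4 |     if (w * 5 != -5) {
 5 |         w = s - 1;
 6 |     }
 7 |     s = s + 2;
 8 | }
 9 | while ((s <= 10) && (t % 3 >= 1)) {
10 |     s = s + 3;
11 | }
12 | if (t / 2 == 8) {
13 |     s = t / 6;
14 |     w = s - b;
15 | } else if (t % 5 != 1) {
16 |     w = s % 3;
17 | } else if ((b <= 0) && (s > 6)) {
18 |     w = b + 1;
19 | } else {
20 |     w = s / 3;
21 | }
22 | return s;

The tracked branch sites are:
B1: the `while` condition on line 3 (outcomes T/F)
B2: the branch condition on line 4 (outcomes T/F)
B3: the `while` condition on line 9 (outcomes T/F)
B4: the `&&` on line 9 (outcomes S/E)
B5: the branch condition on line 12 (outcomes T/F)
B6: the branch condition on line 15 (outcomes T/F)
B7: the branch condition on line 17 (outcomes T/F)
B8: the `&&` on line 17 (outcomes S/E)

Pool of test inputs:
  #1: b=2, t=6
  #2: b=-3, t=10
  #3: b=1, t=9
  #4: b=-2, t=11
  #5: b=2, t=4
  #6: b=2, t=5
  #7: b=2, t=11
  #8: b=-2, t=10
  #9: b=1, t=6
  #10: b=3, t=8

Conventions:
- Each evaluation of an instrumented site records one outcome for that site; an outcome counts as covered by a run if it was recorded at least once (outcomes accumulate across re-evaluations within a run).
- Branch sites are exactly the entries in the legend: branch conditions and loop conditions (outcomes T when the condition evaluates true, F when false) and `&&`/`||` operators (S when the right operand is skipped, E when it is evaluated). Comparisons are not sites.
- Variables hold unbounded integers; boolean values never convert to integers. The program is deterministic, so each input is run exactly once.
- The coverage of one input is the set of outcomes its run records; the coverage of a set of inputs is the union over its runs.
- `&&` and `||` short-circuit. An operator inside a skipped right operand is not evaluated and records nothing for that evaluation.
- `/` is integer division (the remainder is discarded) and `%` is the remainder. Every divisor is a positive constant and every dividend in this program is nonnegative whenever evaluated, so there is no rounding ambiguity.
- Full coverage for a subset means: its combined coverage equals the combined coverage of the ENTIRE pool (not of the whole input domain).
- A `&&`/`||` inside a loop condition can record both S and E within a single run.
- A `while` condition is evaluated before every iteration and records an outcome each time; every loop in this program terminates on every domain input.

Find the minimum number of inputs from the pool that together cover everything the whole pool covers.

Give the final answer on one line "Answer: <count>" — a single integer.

run #1 (b=2, t=6) runs B1->T, B2->T, B1->F, B4->E, B3->F, B5->F, B6->F, B8->S, B7->F; records B1=T, B1=F, B2=T, B3=F, B4=E, B5=F, B6=F, B7=F, B8=S
run #2 (b=-3, t=10) runs B1->F, B4->E, B3->T, B4->E, B3->T, B4->S, B3->F, B5->F, B6->T; records B1=F, B3=T, B3=F, B4=S, B4=E, B5=F, B6=T
run #3 (b=1, t=9) runs B1->F, B4->E, B3->F, B5->F, B6->T; records B1=F, B3=F, B4=E, B5=F, B6=T
run #4 (b=-2, t=11) runs B1->F, B4->E, B3->T, B4->E, B3->T, B4->S, B3->F, B5->F, B6->F, B8->E, B7->T; records B1=F, B3=T, B3=F, B4=S, B4=E, B5=F, B6=F, B7=T, B8=E
run #5 (b=2, t=4) runs B1->T, B2->T, B1->T, B2->F, B1->F, B4->E, B3->T, B4->E, B3->T, B4->E, B3->T, B4->S, B3->F, B5->F, ...; records B1=T, B1=F, B2=T, B2=F, B3=T, B3=F, B4=S, B4=E, B5=F, B6=T
run #6 (b=2, t=5) runs B1->T, B2->T, B1->F, B4->E, B3->T, B4->E, B3->T, B4->E, B3->T, B4->S, B3->F, B5->F, B6->T; records B1=T, B1=F, B2=T, B3=T, B3=F, B4=S, B4=E, B5=F, B6=T
run #7 (b=2, t=11) runs B1->F, B4->E, B3->T, B4->E, B3->T, B4->S, B3->F, B5->F, B6->F, B8->S, B7->F; records B1=F, B3=T, B3=F, B4=S, B4=E, B5=F, B6=F, B7=F, B8=S
run #8 (b=-2, t=10) runs B1->F, B4->E, B3->T, B4->E, B3->T, B4->S, B3->F, B5->F, B6->T; records B1=F, B3=T, B3=F, B4=S, B4=E, B5=F, B6=T
run #9 (b=1, t=6) runs B1->T, B2->T, B1->F, B4->E, B3->F, B5->F, B6->F, B8->S, B7->F; records B1=T, B1=F, B2=T, B3=F, B4=E, B5=F, B6=F, B7=F, B8=S
run #10 (b=3, t=8) runs B1->F, B4->E, B3->T, B4->E, B3->T, B4->E, B3->T, B4->S, B3->F, B5->F, B6->T; records B1=F, B3=T, B3=F, B4=S, B4=E, B5=F, B6=T
together the pool reaches 15 outcomes: B1=T, B1=F, B2=T, B2=F, B3=T, B3=F, B4=S, B4=E, B5=F, B6=T, B6=F, B7=T, B7=F, B8=S, B8=E
every size-1 subset falls short of the 15 outcomes (best: 10/15)
every size-2 subset falls short of the 15 outcomes (best: 13/15)
at size 3, {1, 4, 5} reaches all 15 outcomes; every lexicographically earlier size-3 subset fails

Answer: 3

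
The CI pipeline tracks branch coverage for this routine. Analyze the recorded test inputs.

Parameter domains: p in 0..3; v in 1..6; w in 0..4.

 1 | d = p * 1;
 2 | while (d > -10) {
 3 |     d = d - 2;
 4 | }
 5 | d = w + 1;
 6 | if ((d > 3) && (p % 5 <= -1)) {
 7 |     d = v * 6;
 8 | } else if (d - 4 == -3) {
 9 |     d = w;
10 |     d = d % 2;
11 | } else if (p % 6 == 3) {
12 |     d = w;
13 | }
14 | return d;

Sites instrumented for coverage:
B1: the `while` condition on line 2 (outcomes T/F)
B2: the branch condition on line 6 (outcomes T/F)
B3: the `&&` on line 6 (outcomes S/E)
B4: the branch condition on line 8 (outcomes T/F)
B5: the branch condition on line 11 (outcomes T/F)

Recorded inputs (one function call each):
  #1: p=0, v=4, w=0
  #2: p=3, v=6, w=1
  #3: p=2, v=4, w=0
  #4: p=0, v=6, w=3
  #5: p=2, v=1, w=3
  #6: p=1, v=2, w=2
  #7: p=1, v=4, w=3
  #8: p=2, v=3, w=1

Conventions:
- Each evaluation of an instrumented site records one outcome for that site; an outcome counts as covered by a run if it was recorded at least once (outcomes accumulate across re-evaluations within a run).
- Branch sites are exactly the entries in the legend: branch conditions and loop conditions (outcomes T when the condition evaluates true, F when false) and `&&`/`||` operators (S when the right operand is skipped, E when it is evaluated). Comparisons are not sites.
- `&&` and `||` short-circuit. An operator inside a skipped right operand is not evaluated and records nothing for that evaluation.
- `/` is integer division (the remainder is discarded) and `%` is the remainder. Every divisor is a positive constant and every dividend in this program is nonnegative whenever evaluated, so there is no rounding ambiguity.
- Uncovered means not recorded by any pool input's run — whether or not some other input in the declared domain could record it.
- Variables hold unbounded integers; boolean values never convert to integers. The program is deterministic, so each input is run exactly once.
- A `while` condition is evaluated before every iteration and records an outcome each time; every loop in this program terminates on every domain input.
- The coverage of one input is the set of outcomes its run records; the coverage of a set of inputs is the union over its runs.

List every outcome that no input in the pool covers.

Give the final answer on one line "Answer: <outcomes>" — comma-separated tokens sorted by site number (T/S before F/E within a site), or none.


#1 (p=0, v=4, w=0) -> B1->T, B1->T, B1->T, B1->T, B1->T, B1->F, B3->S, B2->F, B4->T; covered: B1=T, B1=F, B2=F, B3=S, B4=T
#2 (p=3, v=6, w=1) -> B1->T, B1->T, B1->T, B1->T, B1->T, B1->T, B1->T, B1->F, B3->S, B2->F, B4->F, B5->T; covered: B1=T, B1=F, B2=F, B3=S, B4=F, B5=T
#3 (p=2, v=4, w=0) -> B1->T, B1->T, B1->T, B1->T, B1->T, B1->T, B1->F, B3->S, B2->F, B4->T; covered: B1=T, B1=F, B2=F, B3=S, B4=T
#4 (p=0, v=6, w=3) -> B1->T, B1->T, B1->T, B1->T, B1->T, B1->F, B3->E, B2->F, B4->F, B5->F; covered: B1=T, B1=F, B2=F, B3=E, B4=F, B5=F
#5 (p=2, v=1, w=3) -> B1->T, B1->T, B1->T, B1->T, B1->T, B1->T, B1->F, B3->E, B2->F, B4->F, B5->F; covered: B1=T, B1=F, B2=F, B3=E, B4=F, B5=F
#6 (p=1, v=2, w=2) -> B1->T, B1->T, B1->T, B1->T, B1->T, B1->T, B1->F, B3->S, B2->F, B4->F, B5->F; covered: B1=T, B1=F, B2=F, B3=S, B4=F, B5=F
#7 (p=1, v=4, w=3) -> B1->T, B1->T, B1->T, B1->T, B1->T, B1->T, B1->F, B3->E, B2->F, B4->F, B5->F; covered: B1=T, B1=F, B2=F, B3=E, B4=F, B5=F
#8 (p=2, v=3, w=1) -> B1->T, B1->T, B1->T, B1->T, B1->T, B1->T, B1->F, B3->S, B2->F, B4->F, B5->F; covered: B1=T, B1=F, B2=F, B3=S, B4=F, B5=F
union over the pool: B1=T, B1=F, B2=F, B3=S, B3=E, B4=T, B4=F, B5=T, B5=F
uncovered (1 of 10): B2=T
Answer: B2=T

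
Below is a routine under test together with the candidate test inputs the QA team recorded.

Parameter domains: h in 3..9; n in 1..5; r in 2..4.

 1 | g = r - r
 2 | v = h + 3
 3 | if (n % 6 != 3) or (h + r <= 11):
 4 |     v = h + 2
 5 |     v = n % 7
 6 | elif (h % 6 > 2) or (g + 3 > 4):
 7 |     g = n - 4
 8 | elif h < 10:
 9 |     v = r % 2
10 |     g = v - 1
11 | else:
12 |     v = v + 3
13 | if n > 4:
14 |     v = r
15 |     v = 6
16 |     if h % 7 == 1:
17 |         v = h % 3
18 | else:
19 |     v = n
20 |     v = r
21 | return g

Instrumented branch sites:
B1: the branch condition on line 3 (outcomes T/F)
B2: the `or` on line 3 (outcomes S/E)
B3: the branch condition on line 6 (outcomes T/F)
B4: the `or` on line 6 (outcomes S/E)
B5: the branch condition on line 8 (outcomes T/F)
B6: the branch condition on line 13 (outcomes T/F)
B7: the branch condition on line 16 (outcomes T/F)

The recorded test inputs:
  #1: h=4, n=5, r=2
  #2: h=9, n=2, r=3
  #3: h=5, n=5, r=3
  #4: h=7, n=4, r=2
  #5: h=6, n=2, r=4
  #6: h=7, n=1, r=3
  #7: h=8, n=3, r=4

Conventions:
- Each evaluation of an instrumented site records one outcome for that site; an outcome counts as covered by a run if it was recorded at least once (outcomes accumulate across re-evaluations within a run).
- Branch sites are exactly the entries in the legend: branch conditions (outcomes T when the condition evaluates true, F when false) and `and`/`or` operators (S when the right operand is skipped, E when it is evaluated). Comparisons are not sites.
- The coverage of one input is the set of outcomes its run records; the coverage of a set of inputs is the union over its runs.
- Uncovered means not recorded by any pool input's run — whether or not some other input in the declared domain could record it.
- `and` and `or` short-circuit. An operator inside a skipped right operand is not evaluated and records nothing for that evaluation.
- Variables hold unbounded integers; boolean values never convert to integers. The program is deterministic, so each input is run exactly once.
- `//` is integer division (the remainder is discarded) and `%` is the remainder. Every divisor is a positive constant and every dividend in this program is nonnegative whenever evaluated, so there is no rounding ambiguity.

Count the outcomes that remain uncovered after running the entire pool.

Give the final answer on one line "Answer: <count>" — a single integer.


input #1, h=4, n=5, r=2: outcomes B1=T, B2=S, B6=T, B7=F
input #2, h=9, n=2, r=3: outcomes B1=T, B2=S, B6=F
input #3, h=5, n=5, r=3: outcomes B1=T, B2=S, B6=T, B7=F
input #4, h=7, n=4, r=2: outcomes B1=T, B2=S, B6=F
input #5, h=6, n=2, r=4: outcomes B1=T, B2=S, B6=F
input #6, h=7, n=1, r=3: outcomes B1=T, B2=S, B6=F
input #7, h=8, n=3, r=4: outcomes B1=F, B2=E, B3=F, B4=E, B5=T, B6=F
union over the pool: B1=T, B1=F, B2=S, B2=E, B3=F, B4=E, B5=T, B6=T, B6=F, B7=F
uncovered (4 of 14): B3=T, B4=S, B5=F, B7=T
Answer: 4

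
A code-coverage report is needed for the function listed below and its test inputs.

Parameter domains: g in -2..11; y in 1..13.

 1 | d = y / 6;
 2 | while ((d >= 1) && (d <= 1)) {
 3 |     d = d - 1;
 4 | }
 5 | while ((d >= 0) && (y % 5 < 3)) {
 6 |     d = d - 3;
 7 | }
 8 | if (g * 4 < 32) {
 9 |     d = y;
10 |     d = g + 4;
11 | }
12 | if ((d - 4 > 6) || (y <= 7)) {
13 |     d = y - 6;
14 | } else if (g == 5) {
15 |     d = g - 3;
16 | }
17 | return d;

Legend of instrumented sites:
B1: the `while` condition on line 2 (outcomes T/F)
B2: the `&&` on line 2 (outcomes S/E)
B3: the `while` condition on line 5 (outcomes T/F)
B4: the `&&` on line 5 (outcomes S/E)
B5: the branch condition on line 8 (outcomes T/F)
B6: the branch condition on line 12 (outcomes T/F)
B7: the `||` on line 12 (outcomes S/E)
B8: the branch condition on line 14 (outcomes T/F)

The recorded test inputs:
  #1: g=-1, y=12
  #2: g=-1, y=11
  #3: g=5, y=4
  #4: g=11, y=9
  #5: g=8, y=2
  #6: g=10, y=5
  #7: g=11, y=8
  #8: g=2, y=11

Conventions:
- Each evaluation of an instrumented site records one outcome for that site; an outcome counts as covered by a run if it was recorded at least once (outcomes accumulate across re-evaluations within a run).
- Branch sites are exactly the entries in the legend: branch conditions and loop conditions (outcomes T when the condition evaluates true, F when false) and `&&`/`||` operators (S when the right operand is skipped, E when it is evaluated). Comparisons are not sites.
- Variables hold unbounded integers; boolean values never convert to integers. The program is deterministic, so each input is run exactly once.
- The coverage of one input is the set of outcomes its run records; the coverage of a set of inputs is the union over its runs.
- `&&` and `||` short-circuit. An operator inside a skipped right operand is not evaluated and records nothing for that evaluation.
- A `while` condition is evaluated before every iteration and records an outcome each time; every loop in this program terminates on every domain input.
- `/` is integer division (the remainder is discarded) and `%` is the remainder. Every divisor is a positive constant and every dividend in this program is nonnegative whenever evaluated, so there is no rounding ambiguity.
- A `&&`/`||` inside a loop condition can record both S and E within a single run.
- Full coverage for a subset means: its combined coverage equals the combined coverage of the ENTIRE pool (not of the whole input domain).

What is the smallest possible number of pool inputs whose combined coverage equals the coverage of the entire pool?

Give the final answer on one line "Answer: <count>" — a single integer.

#1 (g=-1, y=12) -> B2->E, B1->F, B4->E, B3->T, B4->S, B3->F, B5->T, B7->E, B6->F, B8->F; covered: B1=F, B2=E, B3=T, B3=F, B4=S, B4=E, B5=T, B6=F, B7=E, B8=F
#2 (g=-1, y=11) -> B2->E, B1->T, B2->S, B1->F, B4->E, B3->T, B4->S, B3->F, B5->T, B7->E, B6->F, B8->F; covered: B1=T, B1=F, B2=S, B2=E, B3=T, B3=F, B4=S, B4=E, B5=T, B6=F, B7=E, B8=F
#3 (g=5, y=4) -> B2->S, B1->F, B4->E, B3->F, B5->T, B7->E, B6->T; covered: B1=F, B2=S, B3=F, B4=E, B5=T, B6=T, B7=E
#4 (g=11, y=9) -> B2->E, B1->T, B2->S, B1->F, B4->E, B3->F, B5->F, B7->E, B6->F, B8->F; covered: B1=T, B1=F, B2=S, B2=E, B3=F, B4=E, B5=F, B6=F, B7=E, B8=F
#5 (g=8, y=2) -> B2->S, B1->F, B4->E, B3->T, B4->S, B3->F, B5->F, B7->E, B6->T; covered: B1=F, B2=S, B3=T, B3=F, B4=S, B4=E, B5=F, B6=T, B7=E
#6 (g=10, y=5) -> B2->S, B1->F, B4->E, B3->T, B4->S, B3->F, B5->F, B7->E, B6->T; covered: B1=F, B2=S, B3=T, B3=F, B4=S, B4=E, B5=F, B6=T, B7=E
#7 (g=11, y=8) -> B2->E, B1->T, B2->S, B1->F, B4->E, B3->F, B5->F, B7->E, B6->F, B8->F; covered: B1=T, B1=F, B2=S, B2=E, B3=F, B4=E, B5=F, B6=F, B7=E, B8=F
#8 (g=2, y=11) -> B2->E, B1->T, B2->S, B1->F, B4->E, B3->T, B4->S, B3->F, B5->T, B7->E, B6->F, B8->F; covered: B1=T, B1=F, B2=S, B2=E, B3=T, B3=F, B4=S, B4=E, B5=T, B6=F, B7=E, B8=F
together the pool reaches 14 outcomes: B1=T, B1=F, B2=S, B2=E, B3=T, B3=F, B4=S, B4=E, B5=T, B5=F, B6=T, B6=F, B7=E, B8=F
checked all size-1 subsets: none covers 14 outcomes (max 12/14)
inputs {2, 5} (size 2) cover everything; no size-2 subset with a lexicographically smaller index list covers all 14

Answer: 2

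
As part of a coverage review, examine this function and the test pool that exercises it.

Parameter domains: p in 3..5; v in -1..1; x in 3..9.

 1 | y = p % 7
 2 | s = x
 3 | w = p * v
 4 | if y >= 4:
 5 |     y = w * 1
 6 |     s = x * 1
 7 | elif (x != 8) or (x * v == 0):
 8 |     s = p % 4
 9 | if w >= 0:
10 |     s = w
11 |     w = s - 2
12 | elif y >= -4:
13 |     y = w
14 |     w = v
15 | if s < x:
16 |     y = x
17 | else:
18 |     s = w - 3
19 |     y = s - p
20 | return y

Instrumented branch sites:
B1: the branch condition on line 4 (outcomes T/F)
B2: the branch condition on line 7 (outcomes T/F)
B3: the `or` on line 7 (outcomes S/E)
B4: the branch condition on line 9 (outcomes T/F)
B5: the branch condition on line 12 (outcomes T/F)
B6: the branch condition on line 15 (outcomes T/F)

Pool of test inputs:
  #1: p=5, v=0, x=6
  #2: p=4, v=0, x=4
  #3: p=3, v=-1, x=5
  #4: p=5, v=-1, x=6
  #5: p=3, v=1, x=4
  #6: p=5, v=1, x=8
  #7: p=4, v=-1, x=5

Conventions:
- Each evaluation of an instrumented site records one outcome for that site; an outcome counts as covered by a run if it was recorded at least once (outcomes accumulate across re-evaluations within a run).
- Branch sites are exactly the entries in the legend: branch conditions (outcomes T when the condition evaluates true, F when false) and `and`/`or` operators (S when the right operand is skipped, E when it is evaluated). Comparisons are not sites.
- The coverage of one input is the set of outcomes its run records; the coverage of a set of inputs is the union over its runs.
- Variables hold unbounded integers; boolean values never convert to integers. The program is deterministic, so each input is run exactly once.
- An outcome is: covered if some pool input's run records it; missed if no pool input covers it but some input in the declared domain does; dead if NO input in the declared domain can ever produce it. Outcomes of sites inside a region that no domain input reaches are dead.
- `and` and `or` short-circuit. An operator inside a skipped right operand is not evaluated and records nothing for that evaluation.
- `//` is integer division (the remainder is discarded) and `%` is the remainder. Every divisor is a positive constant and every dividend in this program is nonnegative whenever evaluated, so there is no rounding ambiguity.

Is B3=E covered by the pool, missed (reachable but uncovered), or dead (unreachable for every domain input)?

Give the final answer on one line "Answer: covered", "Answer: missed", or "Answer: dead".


no pool input records B3=E
but domain input (p=3, v=-1, x=8) does record it -> reachable, so missed
Answer: missed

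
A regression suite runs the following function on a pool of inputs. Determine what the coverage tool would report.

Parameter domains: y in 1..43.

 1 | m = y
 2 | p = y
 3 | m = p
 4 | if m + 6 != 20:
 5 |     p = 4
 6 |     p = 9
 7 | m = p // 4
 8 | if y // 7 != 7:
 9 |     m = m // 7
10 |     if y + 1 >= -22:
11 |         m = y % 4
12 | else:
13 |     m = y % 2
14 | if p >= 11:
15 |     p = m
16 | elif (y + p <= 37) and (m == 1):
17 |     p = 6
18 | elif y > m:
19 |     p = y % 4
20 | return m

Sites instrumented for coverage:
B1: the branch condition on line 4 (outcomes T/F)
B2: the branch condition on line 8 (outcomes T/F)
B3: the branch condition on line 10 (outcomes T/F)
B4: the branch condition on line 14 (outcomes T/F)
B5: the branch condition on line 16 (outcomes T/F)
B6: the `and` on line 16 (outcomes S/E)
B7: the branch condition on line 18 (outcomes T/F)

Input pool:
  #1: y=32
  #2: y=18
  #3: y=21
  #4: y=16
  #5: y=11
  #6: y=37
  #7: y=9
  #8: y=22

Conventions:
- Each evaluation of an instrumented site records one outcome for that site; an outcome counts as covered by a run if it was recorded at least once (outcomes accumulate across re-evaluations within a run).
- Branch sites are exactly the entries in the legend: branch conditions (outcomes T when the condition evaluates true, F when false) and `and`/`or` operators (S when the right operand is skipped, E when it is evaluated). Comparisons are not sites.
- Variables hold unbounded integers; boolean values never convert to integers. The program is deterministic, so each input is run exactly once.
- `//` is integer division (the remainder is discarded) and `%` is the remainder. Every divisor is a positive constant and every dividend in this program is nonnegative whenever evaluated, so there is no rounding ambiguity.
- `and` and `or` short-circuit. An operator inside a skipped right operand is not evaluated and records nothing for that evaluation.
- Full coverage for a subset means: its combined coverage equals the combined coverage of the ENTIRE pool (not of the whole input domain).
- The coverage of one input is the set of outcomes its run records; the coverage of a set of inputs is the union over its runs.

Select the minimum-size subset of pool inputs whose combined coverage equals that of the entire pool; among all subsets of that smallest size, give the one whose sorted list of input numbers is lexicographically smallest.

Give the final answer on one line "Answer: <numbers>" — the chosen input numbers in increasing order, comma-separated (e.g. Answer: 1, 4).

input #1, y=32: outcomes B1=T, B2=T, B3=T, B4=F, B5=F, B6=S, B7=T
input #2, y=18: outcomes B1=T, B2=T, B3=T, B4=F, B5=F, B6=E, B7=T
input #3, y=21: outcomes B1=T, B2=T, B3=T, B4=F, B5=T, B6=E
input #4, y=16: outcomes B1=T, B2=T, B3=T, B4=F, B5=F, B6=E, B7=T
input #5, y=11: outcomes B1=T, B2=T, B3=T, B4=F, B5=F, B6=E, B7=T
input #6, y=37: outcomes B1=T, B2=T, B3=T, B4=F, B5=F, B6=S, B7=T
input #7, y=9: outcomes B1=T, B2=T, B3=T, B4=F, B5=T, B6=E
input #8, y=22: outcomes B1=T, B2=T, B3=T, B4=F, B5=F, B6=E, B7=T
pool-wide coverage (9 outcomes): B1=T, B2=T, B3=T, B4=F, B5=T, B5=F, B6=S, B6=E, B7=T
size 1 is not enough: best union over all size-1 subsets is 7/9
at size 2, {1, 3} reaches all 9 outcomes; every lexicographically earlier size-2 subset fails

Answer: 1, 3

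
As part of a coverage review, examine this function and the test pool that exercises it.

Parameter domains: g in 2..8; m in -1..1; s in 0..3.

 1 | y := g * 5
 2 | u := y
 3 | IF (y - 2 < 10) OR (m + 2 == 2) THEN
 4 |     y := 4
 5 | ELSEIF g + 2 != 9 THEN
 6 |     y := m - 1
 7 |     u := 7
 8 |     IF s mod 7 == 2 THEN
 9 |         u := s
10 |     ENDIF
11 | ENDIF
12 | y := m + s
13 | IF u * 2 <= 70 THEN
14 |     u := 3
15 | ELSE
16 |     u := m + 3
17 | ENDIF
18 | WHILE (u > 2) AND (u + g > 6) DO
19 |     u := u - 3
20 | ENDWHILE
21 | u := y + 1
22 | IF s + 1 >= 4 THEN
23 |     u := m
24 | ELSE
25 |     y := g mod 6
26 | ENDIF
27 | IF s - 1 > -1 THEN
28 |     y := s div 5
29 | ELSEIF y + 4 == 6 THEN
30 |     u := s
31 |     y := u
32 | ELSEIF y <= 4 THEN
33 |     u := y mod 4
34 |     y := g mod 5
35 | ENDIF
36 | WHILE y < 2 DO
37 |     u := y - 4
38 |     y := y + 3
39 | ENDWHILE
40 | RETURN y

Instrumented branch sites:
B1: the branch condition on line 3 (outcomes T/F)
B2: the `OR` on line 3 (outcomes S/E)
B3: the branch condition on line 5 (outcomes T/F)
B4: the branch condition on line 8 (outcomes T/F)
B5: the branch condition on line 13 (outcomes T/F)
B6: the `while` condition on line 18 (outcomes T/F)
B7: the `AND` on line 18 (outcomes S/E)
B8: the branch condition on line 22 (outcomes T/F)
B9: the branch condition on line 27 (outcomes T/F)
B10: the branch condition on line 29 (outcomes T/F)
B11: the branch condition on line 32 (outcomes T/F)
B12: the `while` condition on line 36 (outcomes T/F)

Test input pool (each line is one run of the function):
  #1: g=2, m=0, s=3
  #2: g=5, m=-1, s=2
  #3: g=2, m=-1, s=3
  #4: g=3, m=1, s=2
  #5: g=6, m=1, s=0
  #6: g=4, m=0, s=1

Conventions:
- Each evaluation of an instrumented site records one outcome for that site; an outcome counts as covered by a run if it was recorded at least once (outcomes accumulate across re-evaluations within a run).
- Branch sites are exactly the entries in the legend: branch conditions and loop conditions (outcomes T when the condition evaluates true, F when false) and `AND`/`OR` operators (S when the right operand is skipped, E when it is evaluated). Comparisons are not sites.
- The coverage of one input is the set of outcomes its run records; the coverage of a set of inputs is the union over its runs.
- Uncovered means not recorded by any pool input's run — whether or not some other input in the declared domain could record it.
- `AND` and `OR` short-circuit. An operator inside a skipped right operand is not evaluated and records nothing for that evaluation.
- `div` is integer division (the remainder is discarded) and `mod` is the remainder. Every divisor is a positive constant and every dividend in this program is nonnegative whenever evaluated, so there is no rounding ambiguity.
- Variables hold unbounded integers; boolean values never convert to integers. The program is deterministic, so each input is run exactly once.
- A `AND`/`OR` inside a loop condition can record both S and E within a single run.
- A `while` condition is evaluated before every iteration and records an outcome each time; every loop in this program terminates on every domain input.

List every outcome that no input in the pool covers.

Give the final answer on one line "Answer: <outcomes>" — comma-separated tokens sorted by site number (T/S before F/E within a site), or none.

input #1, g=2, m=0, s=3: outcomes B1=T, B2=S, B5=T, B6=F, B7=E, B8=T, B9=T, B12=T, B12=F
input #2, g=5, m=-1, s=2: outcomes B1=F, B2=E, B3=T, B4=T, B5=T, B6=T, B6=F, B7=S, B7=E, B8=F, B9=T, B12=T, B12=F
input #3, g=2, m=-1, s=3: outcomes B1=T, B2=S, B5=T, B6=F, B7=E, B8=T, B9=T, B12=T, B12=F
input #4, g=3, m=1, s=2: outcomes B1=F, B2=E, B3=T, B4=T, B5=T, B6=F, B7=E, B8=F, B9=T, B12=T, B12=F
input #5, g=6, m=1, s=0: outcomes B1=F, B2=E, B3=T, B4=F, B5=T, B6=T, B6=F, B7=S, B7=E, B8=F, B9=F, B10=F, B11=T, B12=T, B12=F
input #6, g=4, m=0, s=1: outcomes B1=T, B2=E, B5=T, B6=T, B6=F, B7=S, B7=E, B8=F, B9=T, B12=T, B12=F
union over the pool: B1=T, B1=F, B2=S, B2=E, B3=T, B4=T, B4=F, B5=T, B6=T, B6=F, B7=S, B7=E, B8=T, B8=F, B9=T, B9=F, B10=F, B11=T, B12=T, B12=F
uncovered (4 of 24): B3=F, B5=F, B10=T, B11=F

Answer: B3=F, B5=F, B10=T, B11=F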